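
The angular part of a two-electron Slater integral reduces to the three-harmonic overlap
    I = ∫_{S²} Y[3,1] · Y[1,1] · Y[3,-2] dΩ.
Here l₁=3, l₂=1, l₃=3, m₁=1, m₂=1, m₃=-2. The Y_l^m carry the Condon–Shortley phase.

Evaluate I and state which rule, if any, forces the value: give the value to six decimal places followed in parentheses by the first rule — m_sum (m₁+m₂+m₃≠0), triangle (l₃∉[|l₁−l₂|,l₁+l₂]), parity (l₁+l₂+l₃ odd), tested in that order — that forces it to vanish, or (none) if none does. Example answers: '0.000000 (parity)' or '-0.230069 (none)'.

0.000000 (parity)

L=7 odd ⇒ parity kills the (l;000) factor ⇒ I = 0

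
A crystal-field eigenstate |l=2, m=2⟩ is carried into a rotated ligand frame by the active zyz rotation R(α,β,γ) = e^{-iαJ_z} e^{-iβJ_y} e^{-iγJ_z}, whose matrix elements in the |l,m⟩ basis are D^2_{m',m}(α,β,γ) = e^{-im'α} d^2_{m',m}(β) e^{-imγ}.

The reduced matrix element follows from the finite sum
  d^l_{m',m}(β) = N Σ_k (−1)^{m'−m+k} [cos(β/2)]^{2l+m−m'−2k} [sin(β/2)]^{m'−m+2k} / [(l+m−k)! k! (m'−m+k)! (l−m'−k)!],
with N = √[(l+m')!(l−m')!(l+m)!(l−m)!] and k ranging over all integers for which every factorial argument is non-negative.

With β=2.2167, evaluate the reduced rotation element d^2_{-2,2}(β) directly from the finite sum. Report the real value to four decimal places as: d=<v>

d=0.6415

d^2_{-2,2}(β=2.2167) via the finite sum:
c=cos(2.216700/2)=0.446139, s=sin(2.216700/2)=0.894964; N=√[1·24·24·1]=24.000000
The bounds max(0,m−m')=4 and min(l+m,l−m')=4 give 1 term
  k=4: (−1)^0·24.0000/(24)·0.4461^0·0.8950^4 = +0.641537
d^2_{-2,2}(2.2167) = +0.641537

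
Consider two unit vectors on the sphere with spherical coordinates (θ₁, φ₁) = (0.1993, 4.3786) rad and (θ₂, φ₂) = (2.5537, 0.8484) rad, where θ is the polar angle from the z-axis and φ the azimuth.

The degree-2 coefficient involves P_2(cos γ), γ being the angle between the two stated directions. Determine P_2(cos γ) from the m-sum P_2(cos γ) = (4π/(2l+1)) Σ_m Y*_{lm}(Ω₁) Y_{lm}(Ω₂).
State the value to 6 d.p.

0.762038

Expand P_2 via completeness: Σ_{m} conj(Y_{2,m}) at Ω₁ times Y_{2,m} at Ω₂ —
  m=-2: Y*=-0.011891+0.009374i  Y=-0.014931-0.117872i  product +0.001282+0.001262i
  m=-1: Y*=-0.049119-0.141649i  Y=-0.235731+0.267476i  product +0.049467+0.020253i
  m=+0: Y*=+0.593696-0.000000i  Y=+0.339748+0.000000i  product +0.201707+0.000000i
  m=+1: Y*=+0.049119-0.141649i  Y=+0.235731+0.267476i  product +0.049467-0.020253i
  m=+2: Y*=-0.011891-0.009374i  Y=-0.014931+0.117872i  product +0.001282-0.001262i
Accumulated sum +0.303205-0.000000i; after 4π/(2l+1) scaling, +0.762038-0.000000i ⇒ P_2 = 0.762038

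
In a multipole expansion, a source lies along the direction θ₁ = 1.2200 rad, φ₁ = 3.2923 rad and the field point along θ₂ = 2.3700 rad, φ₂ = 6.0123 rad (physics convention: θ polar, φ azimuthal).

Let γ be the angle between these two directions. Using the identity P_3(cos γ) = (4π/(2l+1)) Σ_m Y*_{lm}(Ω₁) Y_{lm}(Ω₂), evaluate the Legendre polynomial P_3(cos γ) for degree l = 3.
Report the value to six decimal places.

-0.236269

Term-by-term m-sum for l=3 (normalisation 4π/7 = 1.795196):
  m=-3: (-0.310825-0.150960i) × (+0.097253+0.102705i) = -0.014724-0.046605i  (running Σ = -0.014724-0.046605i)
  m=-2: (+0.295764+0.091949i) × (-0.305164-0.183659i) = -0.073369-0.082379i  (running Σ = -0.088093-0.128984i)
  m=-1: (+0.122885+0.018661i) × (+0.340679+0.094611i) = +0.040099+0.017984i  (running Σ = -0.047994-0.111000i)
  m=0: (-0.309000-0.000000i) × (+0.115285+0.000000i) = -0.035623-0.000000i  (running Σ = -0.083617-0.111000i)
  m=1: (-0.122885+0.018661i) × (-0.340679+0.094611i) = +0.040099-0.017984i  (running Σ = -0.043519-0.128984i)
  m=2: (+0.295764-0.091949i) × (-0.305164+0.183659i) = -0.073369+0.082379i  (running Σ = -0.116888-0.046605i)
  m=3: (+0.310825-0.150960i) × (-0.097253+0.102705i) = -0.014724+0.046605i  (running Σ = -0.131612-0.000000i)
Accumulated sum -0.131612-0.000000i; after 4π/(2l+1) scaling, -0.236269-0.000000i ⇒ P_3 = -0.236269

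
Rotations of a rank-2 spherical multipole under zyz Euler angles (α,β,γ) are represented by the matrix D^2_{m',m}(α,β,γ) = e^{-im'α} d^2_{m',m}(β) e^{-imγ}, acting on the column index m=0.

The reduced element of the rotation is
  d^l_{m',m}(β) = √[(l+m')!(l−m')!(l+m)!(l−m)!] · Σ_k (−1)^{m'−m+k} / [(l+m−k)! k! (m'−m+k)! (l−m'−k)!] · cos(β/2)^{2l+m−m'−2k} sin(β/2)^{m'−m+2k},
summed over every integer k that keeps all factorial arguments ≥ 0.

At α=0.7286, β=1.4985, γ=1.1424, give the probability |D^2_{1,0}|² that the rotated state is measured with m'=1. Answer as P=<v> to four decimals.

D^2_{1,0}(0.7286,1.4985,1.1424) = e^{-i·1·0.7286}·d^2_{1,0}(1.4985)·e^{-i·0·1.1424}. Compute d first:
Half-angle: c=0.732200, s=0.681090. N=√(6·1·2·2)=4.898979
Admissible k: 0..1 (factorial args all ≥0)
  k=0: (−1)^1·4.8990/(2)·0.7322^3·0.6811^1 = -0.654891
  k=1: (−1)^2·4.8990/(2)·0.7322^1·0.6811^3 = +0.566655
d^2_{1,0}(1.4985) = -0.654891 +0.566655 = -0.088236
|D^2_{1,0}|² = |d^2_{1,0}(β)|² = (-0.088236)² = 0.007786 (the z-rotation phases have unit modulus)

P=0.0078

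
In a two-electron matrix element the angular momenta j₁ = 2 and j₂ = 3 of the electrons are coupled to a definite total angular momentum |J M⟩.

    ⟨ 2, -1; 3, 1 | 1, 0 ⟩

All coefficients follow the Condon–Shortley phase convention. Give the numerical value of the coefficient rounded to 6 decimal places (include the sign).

√[3·4!0!2!/7! · 1!3!4!2!1!1!] = √(288/35)
  +(−1)^3/∏(3,1,0,1,0,1)! = -1/6  (running -1/6)
⟨..|..⟩ = √(288/35)·(-1/6) = -0.478091

−√(8/35) ≈ -0.478091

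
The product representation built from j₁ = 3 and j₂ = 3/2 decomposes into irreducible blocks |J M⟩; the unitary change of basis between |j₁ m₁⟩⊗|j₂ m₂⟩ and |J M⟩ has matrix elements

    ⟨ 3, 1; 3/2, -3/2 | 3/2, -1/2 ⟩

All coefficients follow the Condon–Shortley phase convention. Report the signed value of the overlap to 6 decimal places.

+0.338062

triangle: 3!·3!·0!/7! = 36/5040
(j±m)!: 4!·2!·0!·3!·1!·2! = 576
prefactor² = (2J+1)·Δ·N² = 576/35
  k=0: +1/(0!·3!·2!·0!·1!·0!) = 1/12
Σ = 1/12  ⇒  CG² = 576/35·(1/12)² = 4/35
CG = +√(4/35) = +0.338062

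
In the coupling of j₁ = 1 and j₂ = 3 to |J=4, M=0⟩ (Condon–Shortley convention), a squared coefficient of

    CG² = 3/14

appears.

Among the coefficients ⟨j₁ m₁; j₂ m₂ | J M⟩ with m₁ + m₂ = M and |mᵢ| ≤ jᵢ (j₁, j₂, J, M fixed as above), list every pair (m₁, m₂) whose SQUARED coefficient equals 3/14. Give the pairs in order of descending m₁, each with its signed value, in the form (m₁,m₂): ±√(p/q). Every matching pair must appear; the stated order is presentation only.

(1,-1): +√(3/14); (-1,1): +√(3/14)

Admissible pairs with m₁+m₂ = M = 0: (-1,1), (0,0), (1,-1)
  (m₁,m₂)=(1,-1): CG² = 3/14, CG = +√(3/14)   ← matches the target
  (m₁,m₂)=(0,0): CG² = 4/7, CG = +√(4/7)
  (m₁,m₂)=(-1,1): CG² = 3/14, CG = +√(3/14)   ← matches the target
Pairs with CG² = 3/14: (1,-1): +√(3/14); (-1,1): +√(3/14)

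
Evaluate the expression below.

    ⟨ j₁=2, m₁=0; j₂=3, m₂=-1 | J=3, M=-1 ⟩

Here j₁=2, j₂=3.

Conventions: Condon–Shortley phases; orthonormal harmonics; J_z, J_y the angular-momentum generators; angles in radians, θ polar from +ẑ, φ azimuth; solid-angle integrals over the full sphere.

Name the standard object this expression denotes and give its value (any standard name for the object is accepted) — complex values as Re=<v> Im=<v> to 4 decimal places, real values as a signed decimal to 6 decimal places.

This is a Clebsch–Gordan (vector-coupling) coefficient.
√[7·2!2!4!/9! · 2!2!2!4!2!4!] = √(256/15)
  +(−1)^0/∏(0,2,2,2,0,2)! = 1/16  (running 1/16)
  +(−1)^1/∏(1,1,1,1,1,3)! = -1/6  (running -5/48)
  +(−1)^2/∏(2,0,0,0,2,4)! = 1/96  (running -3/32)
⟨..|..⟩ = √(256/15)·(-3/32) = -0.387298

Clebsch–Gordan coefficient, −√(3/20) ≈ -0.387298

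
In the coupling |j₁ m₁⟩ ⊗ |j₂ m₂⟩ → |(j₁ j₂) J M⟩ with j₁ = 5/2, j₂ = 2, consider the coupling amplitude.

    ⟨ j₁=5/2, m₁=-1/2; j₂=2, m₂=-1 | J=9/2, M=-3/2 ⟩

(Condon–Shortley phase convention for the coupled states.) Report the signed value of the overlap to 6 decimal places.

triangle: 0!*5!*4!/10! = 2880/3628800
(j±m)!: 2!*3!*1!*3!*3!*6! = 311040
prefactor² = (2J+1)*Δ*N² = 17280/7
  k=0: +1/(0!*0!*3!*1!*2!*3!) = 1/72
Σ = 1/72  ⇒  CG² = 17280/7*(1/72)² = 10/21
CG = +√(10/21) = +0.690066

+0.690066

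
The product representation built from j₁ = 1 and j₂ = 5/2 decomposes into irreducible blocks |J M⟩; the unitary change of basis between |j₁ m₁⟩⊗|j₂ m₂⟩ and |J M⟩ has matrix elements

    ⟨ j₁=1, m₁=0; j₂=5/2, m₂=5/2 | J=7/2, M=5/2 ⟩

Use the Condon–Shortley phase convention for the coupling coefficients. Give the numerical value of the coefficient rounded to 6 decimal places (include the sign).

+0.534522

√[8·0!2!5!/8! · 1!1!5!0!6!1!] = √(28800/7)
  +(−1)^0/∏(0,0,1,5,1,0)! = 1/120  (running 1/120)
⟨..|..⟩ = √(28800/7)·(1/120) = +0.534522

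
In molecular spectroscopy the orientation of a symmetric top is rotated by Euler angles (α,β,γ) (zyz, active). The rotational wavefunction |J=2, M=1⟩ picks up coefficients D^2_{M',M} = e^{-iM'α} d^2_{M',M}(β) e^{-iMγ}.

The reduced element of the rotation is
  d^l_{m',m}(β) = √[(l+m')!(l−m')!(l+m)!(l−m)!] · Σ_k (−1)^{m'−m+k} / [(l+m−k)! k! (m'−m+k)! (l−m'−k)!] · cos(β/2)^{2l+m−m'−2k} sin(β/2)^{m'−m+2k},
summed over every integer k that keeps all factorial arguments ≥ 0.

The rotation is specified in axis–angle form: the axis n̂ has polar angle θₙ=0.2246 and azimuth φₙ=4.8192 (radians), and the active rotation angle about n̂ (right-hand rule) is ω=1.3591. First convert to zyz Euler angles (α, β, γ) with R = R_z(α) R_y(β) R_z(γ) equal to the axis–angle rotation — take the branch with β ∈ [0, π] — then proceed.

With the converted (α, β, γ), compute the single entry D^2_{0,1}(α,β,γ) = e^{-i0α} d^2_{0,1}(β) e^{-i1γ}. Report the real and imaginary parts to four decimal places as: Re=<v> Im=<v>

Axis–angle → zyz. n̂ = (sinθₙcosφₙ, sinθₙsinφₙ, cosθₙ) = (+0.023743, -0.221447, +0.974883), ω = 1.3591.
R = I cosω + sinω [n̂]ₓ + (1−cosω) n̂n̂ᵀ gives
  R = [+0.210564, -0.957273, -0.198220; +0.948967, +0.248854, -0.193737; +0.234787, -0.147310, +0.960820]
β = atan2(√(R₁₃²+R₂₃²), R₃₃) = 0.280851; α = atan2(R₂₃, R₁₃) mod 2π = 3.915553; γ = atan2(R₃₂, −R₃₁) mod 2π = 3.701931
Split into d^2_{0,1}(β=0.2809) × two z-phases.
c=cos(0.280851/2)=0.990157, s=sin(0.280851/2)=0.139965; N=√[2·2·6·1]=4.898979
Admissible k: 1..2 (factorial args all ≥0)
  k=1: (−1)^0·4.8990/(2)·0.9902^3·0.1400^1 = +0.332817
  k=2: (−1)^1·4.8990/(2)·0.9902^1·0.1400^3 = -0.006650
d^2_{0,1}(0.2809) = +0.332817 -0.006650 = +0.326167
Attach z-rotation phases: D = e^{-i(0)(3.9156)}·(+0.326167)·e^{-i(1)(3.7019)} = -0.276288+0.173349i

Re=-0.2763 Im=0.1733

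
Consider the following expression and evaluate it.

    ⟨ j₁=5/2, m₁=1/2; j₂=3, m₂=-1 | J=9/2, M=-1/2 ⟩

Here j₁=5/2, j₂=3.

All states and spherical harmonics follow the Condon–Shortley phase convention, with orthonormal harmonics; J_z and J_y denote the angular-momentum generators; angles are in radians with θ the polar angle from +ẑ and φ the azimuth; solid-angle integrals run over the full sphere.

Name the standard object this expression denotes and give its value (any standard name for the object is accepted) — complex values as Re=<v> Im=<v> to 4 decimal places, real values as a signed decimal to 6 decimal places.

Clebsch–Gordan coefficient, +√(160/693) ≈ +0.480500

This is a Clebsch–Gordan (vector-coupling) coefficient.
triangle: 1!·4!·5!/11! = 2880/39916800
(j±m)!: 3!·2!·2!·4!·4!·5! = 1658880
prefactor² = (2J+1)·Δ·N² = 92160/77
  k=0: +1/(0!·1!·2!·2!·2!·3!) = 1/48
  k=1: −1/(1!·0!·1!·1!·3!·4!) = -1/144
Σ = 1/72  ⇒  CG² = 92160/77·(1/72)² = 160/693
CG = +√(160/693) = +0.480500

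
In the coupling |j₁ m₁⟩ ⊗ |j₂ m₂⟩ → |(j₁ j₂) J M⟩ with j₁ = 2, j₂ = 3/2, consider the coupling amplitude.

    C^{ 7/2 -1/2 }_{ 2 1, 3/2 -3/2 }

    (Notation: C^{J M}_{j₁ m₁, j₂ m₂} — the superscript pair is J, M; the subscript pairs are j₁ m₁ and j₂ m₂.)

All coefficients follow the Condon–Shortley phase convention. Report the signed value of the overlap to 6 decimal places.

√[8·0!4!3!/8! · 3!1!0!3!3!4!] = √(5184/35)
  +(−1)^0/∏(0,0,1,0,3,3)! = 1/36  (running 1/36)
⟨..|..⟩ = √(5184/35)·(1/36) = +0.338062

+0.338062  (= +√(4/35))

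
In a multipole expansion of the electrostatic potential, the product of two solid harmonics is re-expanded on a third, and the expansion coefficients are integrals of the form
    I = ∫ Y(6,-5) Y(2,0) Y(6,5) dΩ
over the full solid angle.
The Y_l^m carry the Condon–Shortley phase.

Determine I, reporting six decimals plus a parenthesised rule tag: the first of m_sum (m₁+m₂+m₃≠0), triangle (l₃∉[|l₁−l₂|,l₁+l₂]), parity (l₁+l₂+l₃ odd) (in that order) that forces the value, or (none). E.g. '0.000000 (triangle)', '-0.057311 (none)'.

Checks pass: Σm=0; 14 even; l₃=6∈[4,8].
(2·6+1)(2·2+1)(2·6+1) = 845
Δ: 2! 10! 2! / 15! → 1/90090
sum: t=0:+1/69120 t=1:−1/14400 t=2:+1/69120 = -7/172800
3j²(6 2 6; 0 0 0) = Δ·Π!·Σ² = 14/715  (sign -1)
sum: t=1:−1/3628800 t=2:+1/1451520 = 1/2419200
3j²(6 2 6; -5 0 5) = Δ·Π!·Σ² = 11/910  (sign -1)
combine: 4πI² = 845·14/715·11/910 = 1/5
take √, sign +1: I = 0.12615663
No selection rule forces the value: the integral is nonzero (none).

0.126157 (none)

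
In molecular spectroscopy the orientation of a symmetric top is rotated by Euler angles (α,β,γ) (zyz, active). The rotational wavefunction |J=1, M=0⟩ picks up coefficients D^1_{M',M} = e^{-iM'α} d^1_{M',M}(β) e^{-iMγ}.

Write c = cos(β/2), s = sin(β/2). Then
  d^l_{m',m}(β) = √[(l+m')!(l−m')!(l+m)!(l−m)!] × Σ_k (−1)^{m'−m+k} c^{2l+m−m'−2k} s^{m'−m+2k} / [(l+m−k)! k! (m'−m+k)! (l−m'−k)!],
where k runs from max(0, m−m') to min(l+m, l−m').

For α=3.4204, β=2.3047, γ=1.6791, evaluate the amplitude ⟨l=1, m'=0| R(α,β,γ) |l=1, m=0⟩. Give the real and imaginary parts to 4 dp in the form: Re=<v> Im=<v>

Re=-0.6698 Im=0.0000

First d^1_{0,0}(β=2.3047), then the phase factors e^{-i(0)α} and e^{-i(0)γ}:
With c≡cos(β/2)=0.406341 and s≡sin(β/2)=0.913721, N=[1·1·1·1]^{1/2}=1.000000
Admissible k: 0..1 (factorial args all ≥0)
  k=0: (−1)^0·1.0000/(1)·0.4063^2·0.9137^0 = +0.165113
  k=1: (−1)^1·1.0000/(1)·0.4063^0·0.9137^2 = -0.834887
d^1_{0,0}(2.3047) = +0.165113 -0.834887 = -0.669773
Attach z-rotation phases: D = e^{-i(0)(3.4204)}·(-0.669773)·e^{-i(0)(1.6791)} = -0.669773+0.000000i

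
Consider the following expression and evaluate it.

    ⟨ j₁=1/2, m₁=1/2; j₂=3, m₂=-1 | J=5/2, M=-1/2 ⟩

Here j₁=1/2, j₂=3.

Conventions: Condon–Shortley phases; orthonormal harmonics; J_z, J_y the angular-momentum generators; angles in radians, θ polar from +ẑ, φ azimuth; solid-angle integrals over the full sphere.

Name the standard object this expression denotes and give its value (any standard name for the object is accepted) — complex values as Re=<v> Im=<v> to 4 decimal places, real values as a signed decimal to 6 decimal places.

This is a Clebsch–Gordan (vector-coupling) coefficient.
j₁+j₂−J=1  J+j₁−j₂=0  J−j₁+j₂=5  j₁+j₂+J+1=7
(j₁±m₁, j₂±m₂, J±M) = (1,0,2,4,2,3)
P² = 576/7
sum k=0..0:
  [0] +1/12 = 1/12
S = 1/12
C² = P²·S² = 4/7 ; C = +0.755929

Clebsch–Gordan coefficient, +√(4/7) ≈ +0.755929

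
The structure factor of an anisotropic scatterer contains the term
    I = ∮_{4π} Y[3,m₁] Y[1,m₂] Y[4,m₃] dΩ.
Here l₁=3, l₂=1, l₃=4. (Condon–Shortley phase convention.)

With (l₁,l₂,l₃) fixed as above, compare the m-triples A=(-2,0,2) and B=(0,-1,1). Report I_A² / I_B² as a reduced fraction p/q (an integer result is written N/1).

6/5

Shared (l₁,l₂,l₃)=(3,1,4): N and (l;000)² cancel in I_A²/I_B².
A: Δ = 0!·6!·2!/9! = 1/252; Racah Σ t=0..0: t=0:+1/120 = 1/120; ⇒ 3j(3 1 4; -2 0 2)² = 1/21, sgn +1
B: Δ = 0!·6!·2!/9! = 1/252; Racah Σ t=0..0: t=0:+1/72 = 1/72; ⇒ 3j(3 1 4; 0 -1 1)² = 5/126, sgn -1
I_A²/I_B² = (1/21)/(5/126) = 6/5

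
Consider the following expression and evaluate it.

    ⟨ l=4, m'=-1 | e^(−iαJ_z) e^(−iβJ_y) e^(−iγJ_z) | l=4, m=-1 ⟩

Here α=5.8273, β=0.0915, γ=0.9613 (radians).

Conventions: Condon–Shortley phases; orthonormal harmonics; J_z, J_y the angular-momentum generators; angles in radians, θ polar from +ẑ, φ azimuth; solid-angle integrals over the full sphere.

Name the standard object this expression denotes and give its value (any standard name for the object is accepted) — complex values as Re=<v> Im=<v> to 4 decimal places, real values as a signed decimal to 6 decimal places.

Wigner D-matrix element, Re=0.8405 Im=0.4651

This is a Wigner D-matrix element — the rotation-matrix element ⟨l m'| R(α,β,γ) |l m⟩ in the angular-momentum basis.
Split into d^4_{-1,-1}(β=0.0915) × two z-phases.
With c≡cos(β/2)=0.998954 and s≡sin(β/2)=0.045734, N=[6·120·6·120]^{1/2}=720.000000
Admissible k: 0..3 (factorial args all ≥0)
  k=0: (−1)^0·720.0000/(720)·0.9990^8·0.0457^0 = +0.991660
  k=1: (−1)^1·720.0000/(48)·0.9990^6·0.0457^2 = -0.031178
  k=2: (−1)^2·720.0000/(24)·0.9990^4·0.0457^4 = +0.000131
  k=3: (−1)^3·720.0000/(72)·0.9990^2·0.0457^6 = -0.000000
d^4_{-1,-1}(0.0915) = +0.991660 -0.031178 +0.000131 -0.000000 = +0.960613
Phases: e^{-i·(-1)·5.8273}=+0.897872-0.440257i, e^{-i·(-1)·0.9613}=+0.572455+0.819936i ⇒ D=+0.840511+0.465100i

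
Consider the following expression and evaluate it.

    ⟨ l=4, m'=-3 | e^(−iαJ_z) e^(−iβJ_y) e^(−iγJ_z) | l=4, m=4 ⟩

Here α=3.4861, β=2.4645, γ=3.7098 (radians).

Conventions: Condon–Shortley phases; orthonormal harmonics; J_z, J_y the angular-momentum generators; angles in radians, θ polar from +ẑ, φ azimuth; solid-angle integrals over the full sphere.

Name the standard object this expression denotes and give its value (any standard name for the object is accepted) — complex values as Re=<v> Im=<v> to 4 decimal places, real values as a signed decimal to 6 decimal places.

Wigner D-matrix element, Re=-0.2031 Im=0.5900

This is a Wigner D-matrix element — the rotation-matrix element ⟨l m'| R(α,β,γ) |l m⟩ in the angular-momentum basis.
First d^4_{-3,4}(β=2.4645), then the phase factors e^{-i(-3)α} and e^{-i(4)γ}:
c=cos(2.464500/2)=0.332116, s=sin(2.464500/2)=0.943238; N=√[1·5040·40320·1]=14255.272709
k: max(0,(4)−(-3))=7 … min(4+(4),4−(-3))=7
  k=7: (−1)^0·14255.2727/(5040)·0.3321^1·0.9432^7 = +0.624002
d^4_{-3,4}(2.4645) = +0.624002
Phases: e^{-i·(-3)·3.4861}=-0.511796-0.859107i, e^{-i·(4)·3.7098}=-0.645771-0.763531i ⇒ D=-0.203082+0.590030i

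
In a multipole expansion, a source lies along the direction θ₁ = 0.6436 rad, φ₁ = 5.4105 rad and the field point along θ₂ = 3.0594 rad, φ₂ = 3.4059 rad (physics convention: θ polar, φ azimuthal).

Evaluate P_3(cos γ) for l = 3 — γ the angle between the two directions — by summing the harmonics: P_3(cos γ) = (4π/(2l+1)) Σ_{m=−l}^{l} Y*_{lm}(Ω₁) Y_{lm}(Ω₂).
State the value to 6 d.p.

Expand P_3 via completeness: Σ_{m} conj(Y_{3,m}) at Ω₁ times Y_{3,m} at Ω₂ —
  m=-3: Y*=-0.078080-0.045073i  Y=-0.000162+0.000164i  product +0.000020-0.000006i
  m=-2: Y*=-0.051132-0.289913i  Y=-0.005928+0.003462i  product +0.001307+0.001542i
  m=-1: Y*=+0.274182-0.326771i  Y=-0.101584+0.027493i  product -0.018869+0.040733i
  m=+0: Y*=+0.059562-0.000000i  Y=-0.731299+0.000000i  product -0.043558+0.000000i
  m=+1: Y*=-0.274182-0.326771i  Y=+0.101584+0.027493i  product -0.018869-0.040733i
  m=+2: Y*=-0.051132+0.289913i  Y=-0.005928-0.003462i  product +0.001307-0.001542i
  m=+3: Y*=+0.078080-0.045073i  Y=+0.000162+0.000164i  product +0.000020+0.000006i
Total Σ_m = -0.078641+0.000000i. Multiply by 1.795196: -0.141176+0.000000i. P_3(cos γ) = -0.141176

-0.141176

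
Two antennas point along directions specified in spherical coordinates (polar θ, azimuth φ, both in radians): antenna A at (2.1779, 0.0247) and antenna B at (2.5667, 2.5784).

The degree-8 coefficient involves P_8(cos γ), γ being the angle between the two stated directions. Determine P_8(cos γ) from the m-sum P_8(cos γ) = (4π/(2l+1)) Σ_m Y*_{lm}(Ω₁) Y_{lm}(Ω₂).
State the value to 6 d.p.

Expand P_8 via completeness: Σ_{m} conj(Y_{8,m}) at Ω₁ times Y_{8,m} at Ω₂ —
  m=-8: (0.104632, 0.020949) × (-0.000809, -0.003855) = (-0.000004, -0.000420)  (running Σ = (-0.000004, -0.000420))
  m=-7: (-0.292066, -0.051007) × (-0.016928, -0.017456) = (0.004054, 0.005962)  (running Σ = (0.004050, 0.005541))
  m=-6: (0.443556, 0.066221) × (-0.090439, -0.021899) = (-0.038665, -0.015702)  (running Σ = (-0.034615, -0.010161))
  m=-5: (-0.323755, -0.040188) × (-0.232493, 0.078501) = (0.078426, -0.016072)  (running Σ = (0.043811, -0.026232))
  m=-4: (-0.088363, -0.008759) × (-0.278354, 0.342829) = (0.027599, -0.027855)  (running Σ = (0.071410, -0.054088))
  m=-3: (0.366406, 0.027201) × (-0.056349, 0.472155) = (-0.033489, 0.171468)  (running Σ = (0.037920, 0.117380))
  m=-2: (-0.103696, -0.005127) × (0.052017, 0.109237) = (-0.004834, -0.011594)  (running Σ = (0.033086, 0.105786))
  m=-1: (-0.322186, -0.007960) × (-0.314918, -0.198841) = (0.099880, 0.066571)  (running Σ = (0.132966, 0.172357))
  m=0: (0.155136, -0.000000) × (-0.254790, 0.000000) = (-0.039527, 0.000000)  (running Σ = (0.093439, 0.172357))
  m=1: (0.322186, -0.007960) × (0.314918, -0.198841) = (0.099880, -0.066571)  (running Σ = (0.193318, 0.105786))
  m=2: (-0.103696, 0.005127) × (0.052017, -0.109237) = (-0.004834, 0.011594)  (running Σ = (0.188485, 0.117380))
  m=3: (-0.366406, 0.027201) × (0.056349, 0.472155) = (-0.033489, -0.171468)  (running Σ = (0.154995, -0.054088))
  m=4: (-0.088363, 0.008759) × (-0.278354, -0.342829) = (0.027599, 0.027855)  (running Σ = (0.182594, -0.026232))
  m=5: (0.323755, -0.040188) × (0.232493, 0.078501) = (0.078426, 0.016072)  (running Σ = (0.261020, -0.010161))
  m=6: (0.443556, -0.066221) × (-0.090439, 0.021899) = (-0.038665, 0.015702)  (running Σ = (0.222355, 0.005541))
  m=7: (0.292066, -0.051007) × (0.016928, -0.017456) = (0.004054, -0.005962)  (running Σ = (0.226409, -0.000420))
  m=8: (0.104632, -0.020949) × (-0.000809, 0.003855) = (-0.000004, 0.000420)  (running Σ = (0.226405, 0.000000))
Total Σ_m = (0.226405, 0.000000). Multiply by 0.739198: (0.167358, 0.000000). P_8(cos γ) = 0.167358

0.167358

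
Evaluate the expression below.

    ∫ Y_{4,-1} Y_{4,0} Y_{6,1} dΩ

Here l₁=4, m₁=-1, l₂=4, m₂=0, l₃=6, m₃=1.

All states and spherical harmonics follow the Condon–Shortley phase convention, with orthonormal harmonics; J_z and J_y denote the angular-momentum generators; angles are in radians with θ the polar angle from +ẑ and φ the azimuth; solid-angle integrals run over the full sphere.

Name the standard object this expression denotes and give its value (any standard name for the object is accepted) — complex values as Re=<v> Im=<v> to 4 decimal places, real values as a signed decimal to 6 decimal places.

This is a Gaunt coefficient — the integral of a triple product of spherical harmonics over the sphere.
Rules hold: Σm=0, L=14 even, 0≤6≤8.
N = 9·9·13 = 1053
Δ = 2!·6!·6!/15! = 1/1261260
Racah Σ t=0..2: t=0:+1/4608 t=1:−1/1296 t=2:+1/4608 = -7/20736
⇒ 3j(4 4 6; 0 0 0)² = 20/1287, sgn -1
Racah Σ t=0..2: t=0:+1/11520 t=1:−1/1728 t=2:+1/3456 = -7/34560
⇒ 3j(4 4 6; -1 0 1)² = 7/858, sgn +1
4πI² = N·(3j₀)²·(3jₘ)² = 210/1573
I = -1·√(0.133503/4π) = -0.10307192

Gaunt coefficient, -0.103072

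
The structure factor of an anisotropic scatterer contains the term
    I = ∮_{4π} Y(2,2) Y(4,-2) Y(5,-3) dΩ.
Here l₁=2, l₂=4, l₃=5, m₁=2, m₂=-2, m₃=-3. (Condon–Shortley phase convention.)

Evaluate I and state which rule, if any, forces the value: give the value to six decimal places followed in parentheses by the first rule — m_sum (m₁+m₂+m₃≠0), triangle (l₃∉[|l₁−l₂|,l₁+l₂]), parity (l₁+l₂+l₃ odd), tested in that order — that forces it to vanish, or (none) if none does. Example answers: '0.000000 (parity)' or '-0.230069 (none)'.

0.000000 (m_sum)

2 − 2 − 3 = -3 ≠ 0: azimuthal integral kills it; I = 0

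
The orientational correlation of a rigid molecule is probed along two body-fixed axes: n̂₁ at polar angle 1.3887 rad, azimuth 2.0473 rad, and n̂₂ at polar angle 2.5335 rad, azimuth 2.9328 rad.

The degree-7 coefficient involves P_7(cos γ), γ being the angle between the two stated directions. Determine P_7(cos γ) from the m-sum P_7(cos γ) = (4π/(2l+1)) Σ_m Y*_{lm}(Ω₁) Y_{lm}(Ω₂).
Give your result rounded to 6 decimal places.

-0.294213

Expand P_7 via completeness: Σ_{m} conj(Y_{7,m}) at Ω₁ times Y_{7,m} at Ω₂ —
  [-7]  conj(Y_{7,-7})(Ω₁) = (-0.085752, 0.436618) ; Y_{7,-7}(Ω₂) = (-0.001083, -0.009874) ; Δ = (0.004404, 0.000374)
  [-6]  conj(Y_{7,-6})(Ω₁) = (0.294408, -0.085478) ; Y_{7,-6}(Ω₂) = (-0.016696, -0.050714) ; Δ = (-0.009250, -0.013503)
  [-5]  conj(Y_{7,-5})(Ω₁) = (0.133288, 0.140497) ; Y_{7,-5}(Ω₂) = (-0.087096, -0.149735) ; Δ = (0.009428, -0.032195)
  [-4]  conj(Y_{7,-4})(Ω₁) = (0.105260, -0.302155) ; Y_{7,-4}(Ω₂) = (-0.247875, -0.273865) ; Δ = (-0.108841, 0.046069)
  [-3]  conj(Y_{7,-3})(Ω₁) = (0.103080, -0.014661) ; Y_{7,-3}(Ω₂) = (-0.391558, -0.283324) ; Δ = (-0.044516, -0.023464)
  [-2]  conj(Y_{7,-2})(Ω₁) = (-0.183282, -0.257934) ; Y_{7,-2}(Ω₂) = (-0.221797, -0.098407) ; Δ = (0.015269, 0.075245)
  [-1]  conj(Y_{7,-1})(Ω₁) = (0.031406, -0.060845) ; Y_{7,-1}(Ω₂) = (0.269340, 0.057068) ; Δ = (0.011931, -0.014596)
  [+0]  conj(Y_{7,0})(Ω₁) = (-0.314089, -0.000000) ; Y_{7,0}(Ω₂) = (0.343984, 0.000000) ; Δ = (-0.108042, -0.000000)
  [+1]  conj(Y_{7,1})(Ω₁) = (-0.031406, -0.060845) ; Y_{7,1}(Ω₂) = (-0.269340, 0.057068) ; Δ = (0.011931, 0.014596)
  [+2]  conj(Y_{7,2})(Ω₁) = (-0.183282, 0.257934) ; Y_{7,2}(Ω₂) = (-0.221797, 0.098407) ; Δ = (0.015269, -0.075245)
  [+3]  conj(Y_{7,3})(Ω₁) = (-0.103080, -0.014661) ; Y_{7,3}(Ω₂) = (0.391558, -0.283324) ; Δ = (-0.044516, 0.023464)
  [+4]  conj(Y_{7,4})(Ω₁) = (0.105260, 0.302155) ; Y_{7,4}(Ω₂) = (-0.247875, 0.273865) ; Δ = (-0.108841, -0.046069)
  [+5]  conj(Y_{7,5})(Ω₁) = (-0.133288, 0.140497) ; Y_{7,5}(Ω₂) = (0.087096, -0.149735) ; Δ = (0.009428, 0.032195)
  [+6]  conj(Y_{7,6})(Ω₁) = (0.294408, 0.085478) ; Y_{7,6}(Ω₂) = (-0.016696, 0.050714) ; Δ = (-0.009250, 0.013503)
  [+7]  conj(Y_{7,7})(Ω₁) = (0.085752, 0.436618) ; Y_{7,7}(Ω₂) = (0.001083, -0.009874) ; Δ = (0.004404, -0.000374)
Accumulated sum (-0.351191, -0.000000); after 4π/(2l+1) scaling, (-0.294213, -0.000000) ⇒ P_7 = -0.294213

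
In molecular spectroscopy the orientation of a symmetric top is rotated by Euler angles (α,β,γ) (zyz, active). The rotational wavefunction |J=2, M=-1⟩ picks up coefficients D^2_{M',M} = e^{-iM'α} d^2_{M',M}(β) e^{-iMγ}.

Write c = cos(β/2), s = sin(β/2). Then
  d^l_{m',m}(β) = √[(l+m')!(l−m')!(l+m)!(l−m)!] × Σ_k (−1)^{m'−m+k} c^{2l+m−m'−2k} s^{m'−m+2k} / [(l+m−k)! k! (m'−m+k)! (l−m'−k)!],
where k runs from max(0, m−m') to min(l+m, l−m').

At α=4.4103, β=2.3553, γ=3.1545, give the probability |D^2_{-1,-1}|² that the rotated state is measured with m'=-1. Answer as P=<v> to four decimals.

Split into d^2_{-1,-1}(β=2.3553) × two z-phases.
With c≡cos(β/2)=0.383097 and s≡sin(β/2)=0.923708, N=[1·6·1·6]^{1/2}=6.000000
The bounds max(0,m−m')=0 and min(l+m,l−m')=1 give 2 terms
  k=0: (−1)^0·6.0000/(6)·0.3831^4·0.9237^0 = +0.021539
  k=1: (−1)^1·6.0000/(2)·0.3831^2·0.9237^2 = -0.375671
d^2_{-1,-1}(2.3553) = +0.021539 -0.375671 = -0.354131
|D^2_{-1,-1}|² = |d^2_{-1,-1}(β)|² = (-0.354131)² = 0.125409 (the z-rotation phases have unit modulus)

P=0.1254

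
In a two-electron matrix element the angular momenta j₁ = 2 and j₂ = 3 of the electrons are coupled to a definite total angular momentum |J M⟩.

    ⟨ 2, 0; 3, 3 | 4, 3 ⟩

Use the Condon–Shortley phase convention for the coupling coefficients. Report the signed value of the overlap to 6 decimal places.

-0.670820  (= −√(9/20))

triangle: 1!*3!*5!/10! = 720/3628800
(j±m)!: 2!*2!*6!*0!*7!*1! = 14515200
prefactor² = (2J+1)*Δ*N² = 25920
  k=1: −1/(1!*0!*1!*5!*2!*0!) = -1/240
Σ = -1/240  ⇒  CG² = 25920*(-1/240)² = 9/20
CG = −√(9/20) = -0.670820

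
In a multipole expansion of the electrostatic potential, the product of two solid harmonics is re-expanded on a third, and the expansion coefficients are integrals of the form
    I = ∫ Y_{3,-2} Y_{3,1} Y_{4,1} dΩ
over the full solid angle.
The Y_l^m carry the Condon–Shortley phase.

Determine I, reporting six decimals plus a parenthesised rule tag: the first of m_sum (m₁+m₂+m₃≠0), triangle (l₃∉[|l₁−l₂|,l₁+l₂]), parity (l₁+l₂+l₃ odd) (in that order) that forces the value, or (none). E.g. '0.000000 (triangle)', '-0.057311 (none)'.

m-sum 0 ✓  L=10 even ✓  0≤4≤6 ✓
Π(2lᵢ+1) = 7×7×9 = 441
triangle coeff Δ(3,3,4) = 1/34650
Σ_t [0,2]: t=0:+1/72 t=1:−1/16 t=2:+1/72 = -5/144
(3j)²=2/77 [(3 3 4; 0 0 0)], sign=-1
Σ_t [1,2]: t=1:−1/144 t=2:+1/48 = 1/72
(3j)²=16/693 [(3 3 4; -2 1 1)], sign=-1
⇒ 4πI² = 32/121
I = (+1)√(32/121/(4π)) = 0.14506992
No selection rule forces the value: the integral is nonzero (none).

0.145070 (none)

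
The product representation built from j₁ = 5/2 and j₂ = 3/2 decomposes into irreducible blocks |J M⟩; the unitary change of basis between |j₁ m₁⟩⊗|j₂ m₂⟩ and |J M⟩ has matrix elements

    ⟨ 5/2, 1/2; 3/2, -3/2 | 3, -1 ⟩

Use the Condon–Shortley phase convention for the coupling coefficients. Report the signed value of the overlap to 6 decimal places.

+0.670820

√[7·1!4!2!/8! · 3!2!0!3!2!4!] = √(144/5)
  +(−1)^0/∏(0,1,2,0,2,2)! = 1/8  (running 1/8)
⟨..|..⟩ = √(144/5)·(1/8) = +0.670820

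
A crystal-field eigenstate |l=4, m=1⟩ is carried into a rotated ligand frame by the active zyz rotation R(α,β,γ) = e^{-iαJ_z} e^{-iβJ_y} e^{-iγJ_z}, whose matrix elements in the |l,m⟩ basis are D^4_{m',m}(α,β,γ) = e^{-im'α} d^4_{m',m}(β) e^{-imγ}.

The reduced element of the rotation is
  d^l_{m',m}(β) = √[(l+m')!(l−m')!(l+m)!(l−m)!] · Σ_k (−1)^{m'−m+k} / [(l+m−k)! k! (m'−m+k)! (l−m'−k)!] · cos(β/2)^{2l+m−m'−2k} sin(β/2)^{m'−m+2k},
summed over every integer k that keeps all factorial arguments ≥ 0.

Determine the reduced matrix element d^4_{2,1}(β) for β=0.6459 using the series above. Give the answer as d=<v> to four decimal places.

d^4_{2,1}(β=0.6459) via the finite sum:
With c≡cos(β/2)=0.948303 and s≡sin(β/2)=0.317365, N=[720·2·120·6]^{1/2}=1018.233765
Admissible k: 0..2 (factorial args all ≥0)
  k=0: (−1)^1·1018.2338/(240)·0.9483^7·0.3174^1 = -0.928596
  k=1: (−1)^2·1018.2338/(48)·0.9483^5·0.3174^3 = +0.520022
  k=2: (−1)^3·1018.2338/(72)·0.9483^3·0.3174^5 = -0.038829
d^4_{2,1}(0.6459) = -0.928596 +0.520022 -0.038829 = -0.447403

d=-0.4474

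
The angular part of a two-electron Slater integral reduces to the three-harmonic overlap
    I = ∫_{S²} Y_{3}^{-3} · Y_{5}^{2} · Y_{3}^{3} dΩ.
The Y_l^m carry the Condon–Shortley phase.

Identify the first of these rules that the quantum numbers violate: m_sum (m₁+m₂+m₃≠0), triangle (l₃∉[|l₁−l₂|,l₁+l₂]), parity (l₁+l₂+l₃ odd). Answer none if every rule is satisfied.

azimuthal sum: -3 + 2 + 3 = 2  ✗
2 ≤ 3 ≤ 8 (triangle on l)
L = 3 + 5 + 3 = 11 (odd)

m_sum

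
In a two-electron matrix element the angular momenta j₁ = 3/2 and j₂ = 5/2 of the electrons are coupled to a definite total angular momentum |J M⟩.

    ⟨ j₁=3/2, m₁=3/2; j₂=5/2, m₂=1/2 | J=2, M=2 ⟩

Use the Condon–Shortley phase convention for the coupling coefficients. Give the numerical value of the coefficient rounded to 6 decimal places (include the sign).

+0.377964

√[5·2!1!3!/7! · 3!0!3!2!4!0!] = √(144/7)
  +(−1)^0/∏(0,2,0,3,1,0)! = 1/12  (running 1/12)
⟨..|..⟩ = √(144/7)·(1/12) = +0.377964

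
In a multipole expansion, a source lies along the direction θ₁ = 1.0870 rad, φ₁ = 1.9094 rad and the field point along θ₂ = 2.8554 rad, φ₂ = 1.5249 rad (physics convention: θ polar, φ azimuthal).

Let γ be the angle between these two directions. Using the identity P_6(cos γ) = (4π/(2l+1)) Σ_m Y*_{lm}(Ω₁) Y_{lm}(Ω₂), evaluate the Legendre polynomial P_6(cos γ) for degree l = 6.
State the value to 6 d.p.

Term-by-term m-sum for l=6 (normalisation 4π/13 = 0.966644):
  term(m=-6) = -0.000038+0.000042i   from Y*(Ω₁)=+0.103379-0.208224i, Y(Ω₂)=-0.000235-0.000066i
  term(m=-5) = +0.000420-0.001143i   from Y*(Ω₁)=-0.419993-0.051590i, Y(Ω₂)=-0.000655+0.002803i
  term(m=-4) = +0.000205+0.006247i   from Y*(Ω₁)=+0.064912+0.295291i, Y(Ω₂)=+0.020326+0.003774i
  term(m=-3) = +0.005290+0.011932i   from Y*(Ω₁)=-0.110767+0.068674i, Y(Ω₂)=+0.013745-0.099198i
  term(m=-2) = -0.079572-0.077005i   from Y*(Ω₁)=+0.268461+0.215857i, Y(Ω₂)=-0.320093-0.029465i
  term(m=-1) = -0.005061-0.002048i   from Y*(Ω₁)=-0.003044+0.008642i, Y(Ω₂)=-0.027338+0.595228i
  term(m=+0) = +0.105075+0.000000i   from Y*(Ω₁)=+0.337663-0.000000i, Y(Ω₂)=+0.311183+0.000000i
  term(m=+1) = -0.005061+0.002048i   from Y*(Ω₁)=+0.003044+0.008642i, Y(Ω₂)=+0.027338+0.595228i
  term(m=+2) = -0.079572+0.077005i   from Y*(Ω₁)=+0.268461-0.215857i, Y(Ω₂)=-0.320093+0.029465i
  term(m=+3) = +0.005290-0.011932i   from Y*(Ω₁)=+0.110767+0.068674i, Y(Ω₂)=-0.013745-0.099198i
  term(m=+4) = +0.000205-0.006247i   from Y*(Ω₁)=+0.064912-0.295291i, Y(Ω₂)=+0.020326-0.003774i
  term(m=+5) = +0.000420+0.001143i   from Y*(Ω₁)=+0.419993-0.051590i, Y(Ω₂)=+0.000655+0.002803i
  term(m=+6) = -0.000038-0.000042i   from Y*(Ω₁)=+0.103379+0.208224i, Y(Ω₂)=-0.000235+0.000066i
Σ over m = -0.052440-0.000000i; ×(4π/13) → -0.050690-0.000000i. Real part: -0.050690

-0.050690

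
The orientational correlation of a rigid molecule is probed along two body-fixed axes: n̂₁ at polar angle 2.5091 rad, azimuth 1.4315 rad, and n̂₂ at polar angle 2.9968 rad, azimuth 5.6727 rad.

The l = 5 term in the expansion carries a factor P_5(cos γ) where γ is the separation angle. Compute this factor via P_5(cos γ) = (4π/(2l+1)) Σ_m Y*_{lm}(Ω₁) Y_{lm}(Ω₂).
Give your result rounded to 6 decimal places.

Term-by-term m-sum for l=5 (normalisation 4π/11 = 1.142397):
  term(m=-5) = -0.00000 - 0.00000j   from Y*(Ω₁)=0.02150 + 0.02570j, Y(Ω₂)=-0.00003 + 0.00000j
  term(m=-4) = -0.00003 + 0.00009j   from Y*(Ω₁)=-0.12271 + 0.07645j, Y(Ω₂)=0.00048 - 0.00041j
  term(m=-3) = 0.00278 - 0.00044j   from Y*(Ω₁)=-0.14081 - 0.31711j, Y(Ω₂)=-0.00209 + 0.00784j
  term(m=-2) = -0.01808 - 0.02488j   from Y*(Ω₁)=0.43705 - 0.12501j, Y(Ω₂)=-0.02319 - 0.06355j
  term(m=-1) = -0.02300 + 0.04514j   from Y*(Ω₁)=0.02049 + 0.14618j, Y(Ω₂)=0.28119 + 0.19673j
  term(m=+0) = -0.29032 + 0.00000j   from Y*(Ω₁)=0.36562 + 0.00000j, Y(Ω₂)=-0.79405 + 0.00000j
  term(m=+1) = -0.02300 - 0.04514j   from Y*(Ω₁)=-0.02049 + 0.14618j, Y(Ω₂)=-0.28119 + 0.19673j
  term(m=+2) = -0.01808 + 0.02488j   from Y*(Ω₁)=0.43705 + 0.12501j, Y(Ω₂)=-0.02319 + 0.06355j
  term(m=+3) = 0.00278 + 0.00044j   from Y*(Ω₁)=0.14081 - 0.31711j, Y(Ω₂)=0.00209 + 0.00784j
  term(m=+4) = -0.00003 - 0.00009j   from Y*(Ω₁)=-0.12271 - 0.07645j, Y(Ω₂)=0.00048 + 0.00041j
  term(m=+5) = -0.00000 + 0.00000j   from Y*(Ω₁)=-0.02150 + 0.02570j, Y(Ω₂)=0.00003 + 0.00000j
Total Σ_m = -0.36696 + 0.00000j. Multiply by 1.142397: -0.41922 + 0.00000j. P_5(cos γ) = -0.419218

-0.419218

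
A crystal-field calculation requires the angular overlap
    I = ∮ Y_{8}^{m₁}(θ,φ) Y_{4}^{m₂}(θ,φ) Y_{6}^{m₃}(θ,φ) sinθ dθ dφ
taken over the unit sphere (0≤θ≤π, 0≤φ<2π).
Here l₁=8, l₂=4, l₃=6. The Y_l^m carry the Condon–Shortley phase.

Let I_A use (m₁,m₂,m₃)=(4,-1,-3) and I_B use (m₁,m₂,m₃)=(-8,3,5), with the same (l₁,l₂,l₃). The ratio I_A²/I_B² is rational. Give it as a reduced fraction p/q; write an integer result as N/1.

5547/28028

Shared (l₁,l₂,l₃)=(8,4,6): N and (l;000)² cancel in I_A²/I_B².
A: Δ = 6!·10!·2!/19! = 1/23279256; Racah Σ t=1..3: t=1:−1/7257600 t=2:+1/3870720 t=3:−1/26127360 = 43/522547200; ⇒ 3j(8 4 6; 4 -1 -3)² = 1849/352716, sgn -1
B: Δ = 6!·10!·2!/19! = 1/23279256; Racah Σ t=6..6: t=6:+1/2612736000 = 1/2612736000; ⇒ 3j(8 4 6; -8 3 5)² = 77/2907, sgn -1
I_A²/I_B² = (1849/352716)/(77/2907) = 5547/28028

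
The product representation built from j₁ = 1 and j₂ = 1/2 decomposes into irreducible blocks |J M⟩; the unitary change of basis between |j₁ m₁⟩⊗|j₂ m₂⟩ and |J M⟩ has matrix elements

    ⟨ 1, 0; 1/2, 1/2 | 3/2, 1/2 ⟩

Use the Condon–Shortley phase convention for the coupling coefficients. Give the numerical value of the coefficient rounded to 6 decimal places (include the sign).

+√(2/3) = +0.816497

triangle: 0!×2!×1!/4! = 2/24
(j±m)!: 1!×1!×1!×0!×2!×1! = 2
prefactor² = (2J+1)×Δ×N² = 2/3
  k=0: +1/(0!×0!×1!×1!×1!×0!) = 1
Σ = 1  ⇒  CG² = 2/3×1² = 2/3
CG = +√(2/3) = +0.816497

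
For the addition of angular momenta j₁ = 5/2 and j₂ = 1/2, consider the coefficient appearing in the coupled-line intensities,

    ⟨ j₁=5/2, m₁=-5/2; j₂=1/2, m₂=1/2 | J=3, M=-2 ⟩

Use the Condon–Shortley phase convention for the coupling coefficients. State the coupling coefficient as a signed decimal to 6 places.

+√(1/6) ≈ +0.408248

√[7·0!5!1!/7! · 0!5!1!0!1!5!] = √(2400)
  +(−1)^0/∏(0,0,5,1,0,0)! = 1/120  (running 1/120)
⟨..|..⟩ = √(2400)·(1/120) = +0.408248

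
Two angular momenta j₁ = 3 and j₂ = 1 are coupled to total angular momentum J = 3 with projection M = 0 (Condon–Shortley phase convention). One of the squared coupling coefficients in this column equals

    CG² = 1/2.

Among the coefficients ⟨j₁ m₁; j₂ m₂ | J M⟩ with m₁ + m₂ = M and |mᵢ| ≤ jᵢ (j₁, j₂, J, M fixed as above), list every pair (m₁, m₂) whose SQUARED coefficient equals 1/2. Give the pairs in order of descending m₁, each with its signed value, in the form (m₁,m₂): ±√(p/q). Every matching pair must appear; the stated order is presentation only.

Admissible pairs with m₁+m₂ = M = 0: (-1,1), (0,0), (1,-1)
  (m₁,m₂)=(1,-1): CG² = 1/2, CG = +√(1/2)   ← matches the target
  (m₁,m₂)=(0,0): CG² = 0/1, CG = 0
  (m₁,m₂)=(-1,1): CG² = 1/2, CG = −√(1/2)   ← matches the target
Pairs with CG² = 1/2: (1,-1): +√(1/2); (-1,1): −√(1/2)

(1,-1): +√(1/2); (-1,1): −√(1/2)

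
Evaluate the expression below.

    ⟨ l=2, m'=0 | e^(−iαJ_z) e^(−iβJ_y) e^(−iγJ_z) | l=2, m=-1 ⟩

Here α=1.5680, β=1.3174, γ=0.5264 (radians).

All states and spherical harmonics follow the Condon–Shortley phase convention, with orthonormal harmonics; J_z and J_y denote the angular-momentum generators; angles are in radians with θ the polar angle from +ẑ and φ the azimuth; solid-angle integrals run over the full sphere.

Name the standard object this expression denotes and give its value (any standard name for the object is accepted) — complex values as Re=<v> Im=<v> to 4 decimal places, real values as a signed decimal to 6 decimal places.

Wigner D-matrix element, Re=-0.2570 Im=-0.1493

This is a Wigner D-matrix element — the rotation-matrix element ⟨l m'| R(α,β,γ) |l m⟩ in the angular-momentum basis.
Split into d^2_{0,-1}(β=1.3174) × two z-phases.
With c≡cos(β/2)=0.790789 and s≡sin(β/2)=0.612089, N=[2·2·1·6]^{1/2}=4.898979
Admissible k: 0..1 (factorial args all ≥0)
  k=0: (−1)^1·4.8990/(2)·0.7908^3·0.6121^1 = -0.741433
  k=1: (−1)^2·4.8990/(2)·0.7908^1·0.6121^3 = +0.444202
d^2_{0,-1}(1.3174) = -0.741433 +0.444202 = -0.297231
Phases: e^{-i·(0)·1.5680}=+1.000000+0.000000i, e^{-i·(-1)·0.5264}=+0.864621+0.502424i ⇒ D=-0.256992-0.149336i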